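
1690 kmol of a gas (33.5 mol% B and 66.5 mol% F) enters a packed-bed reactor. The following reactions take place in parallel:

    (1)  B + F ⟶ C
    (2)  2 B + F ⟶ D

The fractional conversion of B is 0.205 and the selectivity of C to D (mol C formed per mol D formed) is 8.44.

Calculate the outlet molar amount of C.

Conversion of B: B consumed = 0.205 × 566.1 = 116.1 kmol = 1ξ₁ + 2ξ₂.
Selectivity: 1ξ₁ / (1ξ₂) = 8.44 → ξ₁ = 8.44 ξ₂.
Substitute: (1·8.44 + 2) ξ₂ = 116.1 → ξ₂ = 11.12 kmol, ξ₁ = 93.83 kmol.
Outlet amounts (n = n₀ + Σ ν·ξ):
  B: 566.1 − 1(93.83) − 2(11.12) = 450.1
  F: 1124 − 1(93.83) − 1(11.12) = 1019
  C: 0 + 1(93.83) = 93.83
  D: 0 + 1(11.12) = 11.12

93.8 kmol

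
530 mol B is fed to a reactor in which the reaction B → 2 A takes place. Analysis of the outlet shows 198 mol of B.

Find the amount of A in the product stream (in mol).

For B: n = n₀ − 1ξ → 198 = 530 − 1ξ, giving ξ = 332 mol.
Outlet amounts (n = n₀ + ν ξ):
  B: 530 − 1(332) = 198
  A: 0 + 2(332) = 664

664 mol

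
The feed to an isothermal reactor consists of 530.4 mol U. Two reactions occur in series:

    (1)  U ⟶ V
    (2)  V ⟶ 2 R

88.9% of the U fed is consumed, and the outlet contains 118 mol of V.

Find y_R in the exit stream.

0.8

Conversion of U: U consumed = 1ξ₁ = 0.889 × 530.4 → ξ₁ = 471.5 mol.
V balance: n_V = 0 + 1ξ₁ − 1ξ₂ = 118 → ξ₂ = (1·471.5 − 118)/1 = 353.5 mol.
Outlet amounts (n = n₀ + Σ ν·ξ):
  U: 530.4 − 1(471.5) = 58.87
  V: 0 + 1(471.5) − 1(353.5) = 118
  R: 0 + 2(353.5) = 707.1
Total out = 883.9 mol; y_R = 707.1 / 883.9 = 0.7999.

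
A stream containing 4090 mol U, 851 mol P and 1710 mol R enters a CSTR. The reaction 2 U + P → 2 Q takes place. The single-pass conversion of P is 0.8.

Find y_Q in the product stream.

P reacted = 0.8 × 851 = 680.8 mol; ν_P = −1, so ξ = 680.8/1 = 680.8 mol.
Outlet amounts (n = n₀ + ν ξ):
  U: 4090 − 2(680.8) = 2728
  P: 851 − 1(680.8) = 170.2
  Q: 0 + 2(680.8) = 1362
  R: 1710 (inert)
Total out = 5970 mol; y_Q = 1362 / 5970 = 0.2281.

0.228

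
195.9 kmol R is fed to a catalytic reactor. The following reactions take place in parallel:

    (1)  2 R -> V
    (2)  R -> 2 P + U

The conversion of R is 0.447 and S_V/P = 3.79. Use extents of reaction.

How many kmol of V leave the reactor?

41.1 kmol

Conversion of R: R consumed = 0.447 × 195.9 = 87.57 kmol = 2ξ₁ + 1ξ₂.
Selectivity: 1ξ₁ / (2ξ₂) = 3.79 → ξ₁ = 7.58 ξ₂.
Substitute: (2·7.58 + 1) ξ₂ = 87.57 → ξ₂ = 5.419 kmol, ξ₁ = 41.07 kmol.
Outlet amounts (n = n₀ + Σ ν·ξ):
  R: 195.9 − 2(41.07) − 1(5.419) = 108.3
  V: 0 + 1(41.07) = 41.07
  P: 0 + 2(5.419) = 10.84
  U: 0 + 1(5.419) = 5.419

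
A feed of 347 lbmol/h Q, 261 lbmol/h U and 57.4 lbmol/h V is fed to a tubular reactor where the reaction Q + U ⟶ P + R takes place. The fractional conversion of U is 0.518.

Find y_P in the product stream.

0.203

U reacted = 0.518 × 261 = 135.2 lbmol/h; ν_U = −1, so ξ = 135.2/1 = 135.2 lbmol/h.
Outlet amounts (n = n₀ + ν ξ):
  Q: 347 − 1(135.2) = 211.8
  U: 261 − 1(135.2) = 125.8
  P: 0 + 1(135.2) = 135.2
  R: 0 + 1(135.2) = 135.2
  V: 57.4 (inert)
Total out = 665.4 lbmol/h; y_P = 135.2 / 665.4 = 0.2032.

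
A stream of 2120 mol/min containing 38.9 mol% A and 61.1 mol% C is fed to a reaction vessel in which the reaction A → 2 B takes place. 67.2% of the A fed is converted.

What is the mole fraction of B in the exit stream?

0.414

A reacted = 0.672 × 824.7 = 554.2 mol/min; ν_A = −1, so ξ = 554.2/1 = 554.2 mol/min.
Outlet amounts (n = n₀ + ν ξ):
  A: 824.7 − 1(554.2) = 270.5
  B: 0 + 2(554.2) = 1108
  C: 1295 (inert)
Total out = 2674 mol/min; y_B = 1108 / 2674 = 0.4145.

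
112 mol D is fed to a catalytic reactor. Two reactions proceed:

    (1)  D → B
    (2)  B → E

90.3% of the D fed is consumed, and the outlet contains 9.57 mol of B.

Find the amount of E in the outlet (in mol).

Conversion of D: D consumed = 1ξ₁ = 0.903 × 112 → ξ₁ = 101.1 mol.
B balance: n_B = 0 + 1ξ₁ − 1ξ₂ = 9.57 → ξ₂ = (1·101.1 − 9.57)/1 = 91.57 mol.
Outlet amounts (n = n₀ + Σ ν·ξ):
  D: 112 − 1(101.1) = 10.86
  B: 0 + 1(101.1) − 1(91.57) = 9.57
  E: 0 + 1(91.57) = 91.57

91.6 mol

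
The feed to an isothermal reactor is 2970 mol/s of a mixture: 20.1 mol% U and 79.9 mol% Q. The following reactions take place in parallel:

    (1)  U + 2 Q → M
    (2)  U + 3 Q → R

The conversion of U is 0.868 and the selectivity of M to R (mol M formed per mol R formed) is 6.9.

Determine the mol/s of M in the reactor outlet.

Conversion of U: U consumed = 0.868 × 597 = 518.2 mol/s = 1ξ₁ + 1ξ₂.
Selectivity: 1ξ₁ / (1ξ₂) = 6.9 → ξ₁ = 6.9 ξ₂.
Substitute: (1·6.9 + 1) ξ₂ = 518.2 → ξ₂ = 65.59 mol/s, ξ₁ = 452.6 mol/s.
Outlet amounts (n = n₀ + Σ ν·ξ):
  U: 597 − 1(452.6) − 1(65.59) = 78.8
  Q: 2373 − 2(452.6) − 3(65.59) = 1271
  M: 0 + 1(452.6) = 452.6
  R: 0 + 1(65.59) = 65.59

453 mol/s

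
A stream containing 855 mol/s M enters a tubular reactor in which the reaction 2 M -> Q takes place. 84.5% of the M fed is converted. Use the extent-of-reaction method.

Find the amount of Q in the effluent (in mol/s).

M reacted = 0.845 × 855 = 722.5 mol/s; ν_M = −2, so ξ = 722.5/2 = 361.2 mol/s.
Outlet amounts (n = n₀ + ν ξ):
  M: 855 − 2(361.2) = 132.5
  Q: 0 + 1(361.2) = 361.2

361 mol/s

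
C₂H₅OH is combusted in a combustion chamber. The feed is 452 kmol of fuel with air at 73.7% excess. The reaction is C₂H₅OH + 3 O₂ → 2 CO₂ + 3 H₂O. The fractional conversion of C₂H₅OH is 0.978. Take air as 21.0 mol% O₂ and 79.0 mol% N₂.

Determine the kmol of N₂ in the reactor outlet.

Stoichiometric O₂ = 3 × 452 = 1356 kmol; O₂ fed = 1356 × 1.737 = 2355 kmol.
N₂ fed = 2355 × 79/21 = 8861 kmol.
Fuel reacted = 0.978 × 452 → ξ = 442.1 kmol.
Outlet (n = n₀ + ν ξ):
  C₂H₅OH: 452 − 1(442.1) = 9.944
  O₂: 2355 − 3(442.1) = 1029
  N₂: 8861 (inert)
  CO₂: 0 + 2(442.1) = 884.1
  H₂O: 0 + 3(442.1) = 1326

8860 kmol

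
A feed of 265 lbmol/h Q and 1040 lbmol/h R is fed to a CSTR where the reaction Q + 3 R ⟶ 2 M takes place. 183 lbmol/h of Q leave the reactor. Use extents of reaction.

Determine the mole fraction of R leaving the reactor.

0.696

For Q: n = n₀ − 1ξ → 183 = 265 − 1ξ, giving ξ = 82 lbmol/h.
Outlet amounts (n = n₀ + ν ξ):
  Q: 265 − 1(82) = 183
  R: 1040 − 3(82) = 794
  M: 0 + 2(82) = 164
Total out = 1141 lbmol/h; y_R = 794 / 1141 = 0.6959.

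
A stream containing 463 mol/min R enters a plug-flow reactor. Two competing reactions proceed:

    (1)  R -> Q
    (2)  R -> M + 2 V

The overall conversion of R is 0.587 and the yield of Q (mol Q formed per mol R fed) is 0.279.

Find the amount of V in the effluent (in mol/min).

Yield of Q: 1ξ₁ / 463 = 0.279 → ξ₁ = 129.2 mol/min.
Conversion of R: 1ξ₁ + 1ξ₂ = 0.587 × 463 = 271.8 → ξ₂ = 142.6 mol/min.
Outlet amounts (n = n₀ + Σ ν·ξ):
  R: 463 − 1(129.2) − 1(142.6) = 191.2
  Q: 0 + 1(129.2) = 129.2
  M: 0 + 1(142.6) = 142.6
  V: 0 + 2(142.6) = 285.2

285 mol/min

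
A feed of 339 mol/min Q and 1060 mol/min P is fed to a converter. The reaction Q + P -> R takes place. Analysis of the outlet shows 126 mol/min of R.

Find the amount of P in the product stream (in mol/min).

934 mol/min

For R: n = n₀ + 1ξ → 126 = 0 + 1ξ, giving ξ = 126 mol/min.
Outlet amounts (n = n₀ + ν ξ):
  Q: 339 − 1(126) = 213
  P: 1060 − 1(126) = 934
  R: 0 + 1(126) = 126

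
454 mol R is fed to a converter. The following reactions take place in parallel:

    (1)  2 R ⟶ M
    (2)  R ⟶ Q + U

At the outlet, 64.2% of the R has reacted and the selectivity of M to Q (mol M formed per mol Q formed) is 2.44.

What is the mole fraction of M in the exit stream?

Conversion of R: R consumed = 0.642 × 454 = 291.5 mol = 2ξ₁ + 1ξ₂.
Selectivity: 1ξ₁ / (1ξ₂) = 2.44 → ξ₁ = 2.44 ξ₂.
Substitute: (2·2.44 + 1) ξ₂ = 291.5 → ξ₂ = 49.57 mol, ξ₁ = 120.9 mol.
Outlet amounts (n = n₀ + Σ ν·ξ):
  R: 454 − 2(120.9) − 1(49.57) = 162.5
  M: 0 + 1(120.9) = 120.9
  Q: 0 + 1(49.57) = 49.57
  U: 0 + 1(49.57) = 49.57
Total out = 382.6 mol; y_M = 120.9 / 382.6 = 0.3161.

0.316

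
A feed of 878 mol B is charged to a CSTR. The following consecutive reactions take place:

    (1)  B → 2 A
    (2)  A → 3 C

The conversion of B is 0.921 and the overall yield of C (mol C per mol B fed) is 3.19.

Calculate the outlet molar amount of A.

684 mol

Conversion of B: B consumed = 1ξ₁ = 0.921 × 878 → ξ₁ = 808.6 mol.
Yield of C: 3ξ₂ / 878 = 3.19 → ξ₂ = 933.6 mol.
Outlet amounts (n = n₀ + Σ ν·ξ):
  B: 878 − 1(808.6) = 69.36
  A: 0 + 2(808.6) − 1(933.6) = 683.7
  C: 0 + 3(933.6) = 2801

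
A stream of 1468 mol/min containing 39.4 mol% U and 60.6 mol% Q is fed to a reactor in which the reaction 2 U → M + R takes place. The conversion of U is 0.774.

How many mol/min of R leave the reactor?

U reacted = 0.774 × 578.4 = 447.7 mol/min; ν_U = −2, so ξ = 447.7/2 = 223.8 mol/min.
Outlet amounts (n = n₀ + ν ξ):
  U: 578.4 − 2(223.8) = 130.7
  M: 0 + 1(223.8) = 223.8
  R: 0 + 1(223.8) = 223.8
  Q: 889.6 (inert)

224 mol/min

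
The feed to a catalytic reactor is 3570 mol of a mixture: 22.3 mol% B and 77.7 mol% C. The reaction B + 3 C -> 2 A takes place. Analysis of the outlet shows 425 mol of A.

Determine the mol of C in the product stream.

For A: n = n₀ + 2ξ → 425 = 0 + 2ξ, giving ξ = 212.5 mol.
Outlet amounts (n = n₀ + ν ξ):
  B: 796.1 − 1(212.5) = 583.6
  C: 2774 − 3(212.5) = 2136
  A: 0 + 2(212.5) = 425

2140 mol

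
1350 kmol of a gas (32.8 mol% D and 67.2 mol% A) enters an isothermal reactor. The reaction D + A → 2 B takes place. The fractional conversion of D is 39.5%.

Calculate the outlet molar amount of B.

350 kmol

D reacted = 0.395 × 442.8 = 174.9 kmol; ν_D = −1, so ξ = 174.9/1 = 174.9 kmol.
Outlet amounts (n = n₀ + ν ξ):
  D: 442.8 − 1(174.9) = 267.9
  A: 907.2 − 1(174.9) = 732.3
  B: 0 + 2(174.9) = 349.8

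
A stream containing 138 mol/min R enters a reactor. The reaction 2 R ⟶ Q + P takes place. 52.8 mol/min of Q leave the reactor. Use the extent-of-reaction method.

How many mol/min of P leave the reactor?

For Q: n = n₀ + 1ξ → 52.8 = 0 + 1ξ, giving ξ = 52.8 mol/min.
Outlet amounts (n = n₀ + ν ξ):
  R: 138 − 2(52.8) = 32.4
  Q: 0 + 1(52.8) = 52.8
  P: 0 + 1(52.8) = 52.8

52.8 mol/min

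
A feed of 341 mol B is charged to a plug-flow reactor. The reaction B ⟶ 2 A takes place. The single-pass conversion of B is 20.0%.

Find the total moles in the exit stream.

409 mol

B reacted = 0.2 × 341 = 68.2 mol; ν_B = −1, so ξ = 68.2/1 = 68.2 mol.
Outlet amounts (n = n₀ + ν ξ):
  B: 341 − 1(68.2) = 272.8
  A: 0 + 2(68.2) = 136.4
Total out = 272.8 + 136.4 = 409.2 mol.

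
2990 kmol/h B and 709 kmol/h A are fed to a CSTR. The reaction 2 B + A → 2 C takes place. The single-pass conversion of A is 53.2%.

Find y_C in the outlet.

0.227

A reacted = 0.532 × 709 = 377.2 kmol/h; ν_A = −1, so ξ = 377.2/1 = 377.2 kmol/h.
Outlet amounts (n = n₀ + ν ξ):
  B: 2990 − 2(377.2) = 2236
  A: 709 − 1(377.2) = 331.8
  C: 0 + 2(377.2) = 754.4
Total out = 3322 kmol/h; y_C = 754.4 / 3322 = 0.2271.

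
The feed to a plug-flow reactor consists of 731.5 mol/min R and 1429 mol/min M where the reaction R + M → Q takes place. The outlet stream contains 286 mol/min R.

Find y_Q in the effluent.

For R: n = n₀ − 1ξ → 286 = 731.5 − 1ξ, giving ξ = 445.5 mol/min.
Outlet amounts (n = n₀ + ν ξ):
  R: 731.5 − 1(445.5) = 286
  M: 1429 − 1(445.5) = 983.5
  Q: 0 + 1(445.5) = 445.5
Total out = 1715 mol/min; y_Q = 445.5 / 1715 = 0.2598.

0.26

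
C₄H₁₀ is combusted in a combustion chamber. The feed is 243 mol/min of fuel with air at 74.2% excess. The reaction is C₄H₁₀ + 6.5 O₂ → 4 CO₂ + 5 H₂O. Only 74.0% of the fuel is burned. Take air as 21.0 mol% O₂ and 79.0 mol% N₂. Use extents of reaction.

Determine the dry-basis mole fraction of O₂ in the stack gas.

0.124

Stoichiometric O₂ = 6.5 × 243 = 1580 mol/min; O₂ fed = 1580 × 1.742 = 2751 mol/min.
N₂ fed = 2751 × 79/21 = 10350 mol/min.
Fuel reacted = 0.74 × 243 → ξ = 179.8 mol/min.
Outlet (n = n₀ + ν ξ):
  C₄H₁₀: 243 − 1(179.8) = 63.18
  O₂: 2751 − 6.5(179.8) = 1583
  N₂: 10350 (inert)
  CO₂: 0 + 4(179.8) = 719.3
  H₂O: 0 + 5(179.8) = 899.1
Dry total = 12720 mol/min; y_O₂ (dry) = 1583 / 12720 = 0.1245.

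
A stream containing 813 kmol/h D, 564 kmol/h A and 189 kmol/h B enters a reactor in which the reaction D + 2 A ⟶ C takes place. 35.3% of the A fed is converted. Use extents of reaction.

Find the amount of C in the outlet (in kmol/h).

99.5 kmol/h

A reacted = 0.353 × 564 = 199.1 kmol/h; ν_A = −2, so ξ = 199.1/2 = 99.55 kmol/h.
Outlet amounts (n = n₀ + ν ξ):
  D: 813 − 1(99.55) = 713.5
  A: 564 − 2(99.55) = 364.9
  C: 0 + 1(99.55) = 99.55
  B: 189 (inert)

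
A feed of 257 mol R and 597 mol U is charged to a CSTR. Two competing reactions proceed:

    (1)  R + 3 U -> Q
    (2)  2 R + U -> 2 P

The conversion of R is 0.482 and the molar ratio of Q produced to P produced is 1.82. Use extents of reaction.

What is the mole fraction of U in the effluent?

Conversion of R: R consumed = 0.482 × 257 = 123.9 mol = 1ξ₁ + 2ξ₂.
Selectivity: 1ξ₁ / (2ξ₂) = 1.82 → ξ₁ = 3.64 ξ₂.
Substitute: (1·3.64 + 2) ξ₂ = 123.9 → ξ₂ = 21.96 mol, ξ₁ = 79.95 mol.
Outlet amounts (n = n₀ + Σ ν·ξ):
  R: 257 − 1(79.95) − 2(21.96) = 133.1
  U: 597 − 3(79.95) − 1(21.96) = 335.2
  Q: 0 + 1(79.95) = 79.95
  P: 0 + 2(21.96) = 43.93
Total out = 592.2 mol; y_U = 335.2 / 592.2 = 0.566.

0.566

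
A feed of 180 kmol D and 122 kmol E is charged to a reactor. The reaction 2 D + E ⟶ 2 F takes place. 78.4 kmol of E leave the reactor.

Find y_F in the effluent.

For E: n = n₀ − 1ξ → 78.4 = 122 − 1ξ, giving ξ = 43.6 kmol.
Outlet amounts (n = n₀ + ν ξ):
  D: 180 − 2(43.6) = 92.8
  E: 122 − 1(43.6) = 78.4
  F: 0 + 2(43.6) = 87.2
Total out = 258.4 kmol; y_F = 87.2 / 258.4 = 0.3375.

0.337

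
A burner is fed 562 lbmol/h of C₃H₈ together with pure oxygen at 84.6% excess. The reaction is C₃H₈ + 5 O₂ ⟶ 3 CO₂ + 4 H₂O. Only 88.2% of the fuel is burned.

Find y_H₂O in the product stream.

0.317

Stoichiometric O₂ = 5 × 562 = 2810 lbmol/h; O₂ fed = 2810 × 1.846 = 5187 lbmol/h.
Fuel reacted = 0.882 × 562 → ξ = 495.7 lbmol/h.
Outlet (n = n₀ + ν ξ):
  C₃H₈: 562 − 1(495.7) = 66.32
  O₂: 5187 − 5(495.7) = 2709
  CO₂: 0 + 3(495.7) = 1487
  H₂O: 0 + 4(495.7) = 1983
Total out = 6245 lbmol/h; y_H₂O = 1983 / 6245 = 0.3175.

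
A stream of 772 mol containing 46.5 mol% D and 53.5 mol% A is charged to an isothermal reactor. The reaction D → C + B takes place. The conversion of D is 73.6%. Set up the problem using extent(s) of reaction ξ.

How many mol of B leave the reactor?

264 mol

D reacted = 0.736 × 359 = 264.2 mol; ν_D = −1, so ξ = 264.2/1 = 264.2 mol.
Outlet amounts (n = n₀ + ν ξ):
  D: 359 − 1(264.2) = 94.77
  C: 0 + 1(264.2) = 264.2
  B: 0 + 1(264.2) = 264.2
  A: 413 (inert)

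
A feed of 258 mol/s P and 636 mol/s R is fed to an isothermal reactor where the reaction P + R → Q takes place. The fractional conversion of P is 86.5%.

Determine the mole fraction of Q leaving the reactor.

0.333

P reacted = 0.865 × 258 = 223.2 mol/s; ν_P = −1, so ξ = 223.2/1 = 223.2 mol/s.
Outlet amounts (n = n₀ + ν ξ):
  P: 258 − 1(223.2) = 34.83
  R: 636 − 1(223.2) = 412.8
  Q: 0 + 1(223.2) = 223.2
Total out = 670.8 mol/s; y_Q = 223.2 / 670.8 = 0.3327.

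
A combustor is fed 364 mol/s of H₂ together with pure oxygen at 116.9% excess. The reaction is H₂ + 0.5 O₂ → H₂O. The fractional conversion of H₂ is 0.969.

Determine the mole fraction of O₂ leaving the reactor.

0.375

Stoichiometric O₂ = 0.5 × 364 = 182 mol/s; O₂ fed = 182 × 2.169 = 394.8 mol/s.
Fuel reacted = 0.969 × 364 → ξ = 352.7 mol/s.
Outlet (n = n₀ + ν ξ):
  H₂: 364 − 1(352.7) = 11.28
  O₂: 394.8 − 0.5(352.7) = 218.4
  H₂O: 0 + 1(352.7) = 352.7
Total out = 582.4 mol/s; y_O₂ = 218.4 / 582.4 = 0.375.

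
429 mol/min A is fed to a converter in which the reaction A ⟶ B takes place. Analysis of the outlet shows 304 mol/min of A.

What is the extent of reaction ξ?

For A: n = n₀ − 1ξ → 304 = 429 − 1ξ, giving ξ = 125 mol/min.
Outlet amounts (n = n₀ + ν ξ):
  A: 429 − 1(125) = 304
  B: 0 + 1(125) = 125

ξ = 125 mol/min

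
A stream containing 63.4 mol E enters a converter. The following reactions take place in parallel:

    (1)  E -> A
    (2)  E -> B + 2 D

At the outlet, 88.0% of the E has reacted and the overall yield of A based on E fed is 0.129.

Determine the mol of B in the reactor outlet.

47.6 mol

Yield of A: 1ξ₁ / 63.4 = 0.129 → ξ₁ = 8.179 mol.
Conversion of E: 1ξ₁ + 1ξ₂ = 0.88 × 63.4 = 55.79 → ξ₂ = 47.61 mol.
Outlet amounts (n = n₀ + Σ ν·ξ):
  E: 63.4 − 1(8.179) − 1(47.61) = 7.608
  A: 0 + 1(8.179) = 8.179
  B: 0 + 1(47.61) = 47.61
  D: 0 + 2(47.61) = 95.23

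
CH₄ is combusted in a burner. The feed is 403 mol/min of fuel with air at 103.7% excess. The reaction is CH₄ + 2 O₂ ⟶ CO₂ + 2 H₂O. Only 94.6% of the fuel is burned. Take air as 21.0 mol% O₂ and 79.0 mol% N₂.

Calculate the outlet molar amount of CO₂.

381 mol/min

Stoichiometric O₂ = 2 × 403 = 806 mol/min; O₂ fed = 806 × 2.037 = 1642 mol/min.
N₂ fed = 1642 × 79/21 = 6176 mol/min.
Fuel reacted = 0.946 × 403 → ξ = 381.2 mol/min.
Outlet (n = n₀ + ν ξ):
  CH₄: 403 − 1(381.2) = 21.76
  O₂: 1642 − 2(381.2) = 879.3
  N₂: 6176 (inert)
  CO₂: 0 + 1(381.2) = 381.2
  H₂O: 0 + 2(381.2) = 762.5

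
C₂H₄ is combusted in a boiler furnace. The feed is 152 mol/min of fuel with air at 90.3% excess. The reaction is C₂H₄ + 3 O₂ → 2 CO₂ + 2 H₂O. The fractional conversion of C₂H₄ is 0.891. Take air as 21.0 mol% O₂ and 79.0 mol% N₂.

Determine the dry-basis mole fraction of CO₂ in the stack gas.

0.0675

Stoichiometric O₂ = 3 × 152 = 456 mol/min; O₂ fed = 456 × 1.903 = 867.8 mol/min.
N₂ fed = 867.8 × 79/21 = 3264 mol/min.
Fuel reacted = 0.891 × 152 → ξ = 135.4 mol/min.
Outlet (n = n₀ + ν ξ):
  C₂H₄: 152 − 1(135.4) = 16.57
  O₂: 867.8 − 3(135.4) = 461.5
  N₂: 3264 (inert)
  CO₂: 0 + 2(135.4) = 270.9
  H₂O: 0 + 2(135.4) = 270.9
Dry total = 4013 mol/min; y_CO₂ (dry) = 270.9 / 4013 = 0.06749.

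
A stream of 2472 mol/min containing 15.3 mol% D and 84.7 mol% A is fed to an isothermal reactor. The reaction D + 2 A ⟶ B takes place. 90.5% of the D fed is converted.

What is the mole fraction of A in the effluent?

D reacted = 0.905 × 378.2 = 342.3 mol/min; ν_D = −1, so ξ = 342.3/1 = 342.3 mol/min.
Outlet amounts (n = n₀ + ν ξ):
  D: 378.2 − 1(342.3) = 35.93
  A: 2094 − 2(342.3) = 1409
  B: 0 + 1(342.3) = 342.3
Total out = 1787 mol/min; y_A = 1409 / 1787 = 0.7884.

0.788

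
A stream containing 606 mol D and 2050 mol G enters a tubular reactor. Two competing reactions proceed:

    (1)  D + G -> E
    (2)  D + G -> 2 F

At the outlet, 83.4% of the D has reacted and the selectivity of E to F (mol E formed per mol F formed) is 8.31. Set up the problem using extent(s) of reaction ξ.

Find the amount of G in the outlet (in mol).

Conversion of D: D consumed = 0.834 × 606 = 505.4 mol = 1ξ₁ + 1ξ₂.
Selectivity: 1ξ₁ / (2ξ₂) = 8.31 → ξ₁ = 16.62 ξ₂.
Substitute: (1·16.62 + 1) ξ₂ = 505.4 → ξ₂ = 28.68 mol, ξ₁ = 476.7 mol.
Outlet amounts (n = n₀ + Σ ν·ξ):
  D: 606 − 1(476.7) − 1(28.68) = 100.6
  G: 2050 − 1(476.7) − 1(28.68) = 1545
  E: 0 + 1(476.7) = 476.7
  F: 0 + 2(28.68) = 57.37

1540 mol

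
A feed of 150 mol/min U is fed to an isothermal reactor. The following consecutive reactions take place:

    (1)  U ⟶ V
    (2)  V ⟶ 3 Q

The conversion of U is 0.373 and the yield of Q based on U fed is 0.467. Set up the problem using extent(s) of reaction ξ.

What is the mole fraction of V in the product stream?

Conversion of U: U consumed = 1ξ₁ = 0.373 × 150 → ξ₁ = 55.95 mol/min.
Yield of Q: 3ξ₂ / 150 = 0.467 → ξ₂ = 23.35 mol/min.
Outlet amounts (n = n₀ + Σ ν·ξ):
  U: 150 − 1(55.95) = 94.05
  V: 0 + 1(55.95) − 1(23.35) = 32.6
  Q: 0 + 3(23.35) = 70.05
Total out = 196.7 mol/min; y_V = 32.6 / 196.7 = 0.1657.

0.166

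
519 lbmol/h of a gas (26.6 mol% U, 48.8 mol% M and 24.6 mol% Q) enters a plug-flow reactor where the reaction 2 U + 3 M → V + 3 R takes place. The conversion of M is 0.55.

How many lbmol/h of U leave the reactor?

45.2 lbmol/h

M reacted = 0.55 × 253.3 = 139.3 lbmol/h; ν_M = −3, so ξ = 139.3/3 = 46.43 lbmol/h.
Outlet amounts (n = n₀ + ν ξ):
  U: 138.1 − 2(46.43) = 45.19
  M: 253.3 − 3(46.43) = 114
  V: 0 + 1(46.43) = 46.43
  R: 0 + 3(46.43) = 139.3
  Q: 127.7 (inert)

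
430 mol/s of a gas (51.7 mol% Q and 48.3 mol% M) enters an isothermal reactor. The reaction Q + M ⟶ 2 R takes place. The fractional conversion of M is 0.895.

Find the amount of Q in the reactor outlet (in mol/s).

36.4 mol/s

M reacted = 0.895 × 207.7 = 185.9 mol/s; ν_M = −1, so ξ = 185.9/1 = 185.9 mol/s.
Outlet amounts (n = n₀ + ν ξ):
  Q: 222.3 − 1(185.9) = 36.43
  M: 207.7 − 1(185.9) = 21.81
  R: 0 + 2(185.9) = 371.8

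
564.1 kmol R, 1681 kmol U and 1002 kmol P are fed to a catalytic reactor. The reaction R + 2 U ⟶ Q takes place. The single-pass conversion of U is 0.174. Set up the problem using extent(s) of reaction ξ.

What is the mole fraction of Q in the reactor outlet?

0.0495

U reacted = 0.174 × 1681 = 292.5 kmol; ν_U = −2, so ξ = 292.5/2 = 146.2 kmol.
Outlet amounts (n = n₀ + ν ξ):
  R: 564.1 − 1(146.2) = 417.9
  U: 1681 − 2(146.2) = 1389
  Q: 0 + 1(146.2) = 146.2
  P: 1002 (inert)
Total out = 2955 kmol; y_Q = 146.2 / 2955 = 0.0495.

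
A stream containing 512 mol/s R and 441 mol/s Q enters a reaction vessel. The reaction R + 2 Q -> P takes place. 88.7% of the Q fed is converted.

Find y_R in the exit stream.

0.563

Q reacted = 0.887 × 441 = 391.2 mol/s; ν_Q = −2, so ξ = 391.2/2 = 195.6 mol/s.
Outlet amounts (n = n₀ + ν ξ):
  R: 512 − 1(195.6) = 316.4
  Q: 441 − 2(195.6) = 49.83
  P: 0 + 1(195.6) = 195.6
Total out = 561.8 mol/s; y_R = 316.4 / 561.8 = 0.5632.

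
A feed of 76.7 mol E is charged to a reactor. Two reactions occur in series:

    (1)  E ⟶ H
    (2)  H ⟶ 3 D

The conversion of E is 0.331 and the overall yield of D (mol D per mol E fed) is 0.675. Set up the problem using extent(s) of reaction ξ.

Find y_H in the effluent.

Conversion of E: E consumed = 1ξ₁ = 0.331 × 76.7 → ξ₁ = 25.39 mol.
Yield of D: 3ξ₂ / 76.7 = 0.675 → ξ₂ = 17.26 mol.
Outlet amounts (n = n₀ + Σ ν·ξ):
  E: 76.7 − 1(25.39) = 51.31
  H: 0 + 1(25.39) − 1(17.26) = 8.13
  D: 0 + 3(17.26) = 51.77
Total out = 111.2 mol; y_H = 8.13 / 111.2 = 0.0731.

0.0731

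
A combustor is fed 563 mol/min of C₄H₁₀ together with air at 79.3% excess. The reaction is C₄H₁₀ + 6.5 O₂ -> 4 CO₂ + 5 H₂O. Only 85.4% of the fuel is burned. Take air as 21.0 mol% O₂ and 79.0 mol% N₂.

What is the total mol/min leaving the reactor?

32500 mol/min

Stoichiometric O₂ = 6.5 × 563 = 3660 mol/min; O₂ fed = 3660 × 1.793 = 6561 mol/min.
N₂ fed = 6561 × 79/21 = 24680 mol/min.
Fuel reacted = 0.854 × 563 → ξ = 480.8 mol/min.
Outlet (n = n₀ + ν ξ):
  C₄H₁₀: 563 − 1(480.8) = 82.2
  O₂: 6561 − 6.5(480.8) = 3436
  N₂: 24680 (inert)
  CO₂: 0 + 4(480.8) = 1923
  H₂O: 0 + 5(480.8) = 2404
Total out = 82.2 + 3436 + 24680 + 1923 + 2404 = 32530 mol/min.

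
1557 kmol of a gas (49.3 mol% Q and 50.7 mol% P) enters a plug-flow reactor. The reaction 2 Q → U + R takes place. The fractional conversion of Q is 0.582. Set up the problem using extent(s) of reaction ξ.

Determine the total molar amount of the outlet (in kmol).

Q reacted = 0.582 × 767.6 = 446.7 kmol; ν_Q = −2, so ξ = 446.7/2 = 223.4 kmol.
Outlet amounts (n = n₀ + ν ξ):
  Q: 767.6 − 2(223.4) = 320.9
  U: 0 + 1(223.4) = 223.4
  R: 0 + 1(223.4) = 223.4
  P: 789.4 (inert)
Total out = 320.9 + 223.4 + 223.4 + 789.4 = 1557 kmol.

1560 kmol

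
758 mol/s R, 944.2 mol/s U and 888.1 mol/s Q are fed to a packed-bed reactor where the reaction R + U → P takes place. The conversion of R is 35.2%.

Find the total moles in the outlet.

R reacted = 0.352 × 758 = 266.8 mol/s; ν_R = −1, so ξ = 266.8/1 = 266.8 mol/s.
Outlet amounts (n = n₀ + ν ξ):
  R: 758 − 1(266.8) = 491.2
  U: 944.2 − 1(266.8) = 677.4
  P: 0 + 1(266.8) = 266.8
  Q: 888.1 (inert)
Total out = 491.2 + 677.4 + 266.8 + 888.1 = 2323 mol/s.

2320 mol/s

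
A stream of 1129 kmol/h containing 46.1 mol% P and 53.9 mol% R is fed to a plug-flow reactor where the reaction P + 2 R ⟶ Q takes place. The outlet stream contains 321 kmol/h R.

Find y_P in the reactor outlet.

0.448

For R: n = n₀ − 2ξ → 321 = 608.5 − 2ξ, giving ξ = 143.8 kmol/h.
Outlet amounts (n = n₀ + ν ξ):
  P: 520.5 − 1(143.8) = 376.7
  R: 608.5 − 2(143.8) = 321
  Q: 0 + 1(143.8) = 143.8
Total out = 841.5 kmol/h; y_P = 376.7 / 841.5 = 0.4477.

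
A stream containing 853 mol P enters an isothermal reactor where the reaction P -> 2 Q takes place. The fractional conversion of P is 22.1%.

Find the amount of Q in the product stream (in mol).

377 mol

P reacted = 0.221 × 853 = 188.5 mol; ν_P = −1, so ξ = 188.5/1 = 188.5 mol.
Outlet amounts (n = n₀ + ν ξ):
  P: 853 − 1(188.5) = 664.5
  Q: 0 + 2(188.5) = 377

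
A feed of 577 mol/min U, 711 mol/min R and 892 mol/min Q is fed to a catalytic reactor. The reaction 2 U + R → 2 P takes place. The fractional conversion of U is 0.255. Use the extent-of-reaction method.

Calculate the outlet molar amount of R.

U reacted = 0.255 × 577 = 147.1 mol/min; ν_U = −2, so ξ = 147.1/2 = 73.57 mol/min.
Outlet amounts (n = n₀ + ν ξ):
  U: 577 − 2(73.57) = 429.9
  R: 711 − 1(73.57) = 637.4
  P: 0 + 2(73.57) = 147.1
  Q: 892 (inert)

637 mol/min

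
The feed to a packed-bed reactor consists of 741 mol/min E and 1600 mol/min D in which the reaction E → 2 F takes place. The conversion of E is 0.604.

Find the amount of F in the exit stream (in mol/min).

E reacted = 0.604 × 741 = 447.6 mol/min; ν_E = −1, so ξ = 447.6/1 = 447.6 mol/min.
Outlet amounts (n = n₀ + ν ξ):
  E: 741 − 1(447.6) = 293.4
  F: 0 + 2(447.6) = 895.1
  D: 1600 (inert)

895 mol/min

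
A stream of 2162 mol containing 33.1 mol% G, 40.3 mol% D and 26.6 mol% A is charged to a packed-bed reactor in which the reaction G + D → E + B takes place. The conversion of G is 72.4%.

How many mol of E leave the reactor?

G reacted = 0.724 × 715.6 = 518.1 mol; ν_G = −1, so ξ = 518.1/1 = 518.1 mol.
Outlet amounts (n = n₀ + ν ξ):
  G: 715.6 − 1(518.1) = 197.5
  D: 871.3 − 1(518.1) = 353.2
  E: 0 + 1(518.1) = 518.1
  B: 0 + 1(518.1) = 518.1
  A: 575.1 (inert)

518 mol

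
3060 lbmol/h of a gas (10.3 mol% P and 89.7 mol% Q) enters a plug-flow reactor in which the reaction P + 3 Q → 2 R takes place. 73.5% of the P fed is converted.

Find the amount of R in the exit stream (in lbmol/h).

463 lbmol/h

P reacted = 0.735 × 315.2 = 231.7 lbmol/h; ν_P = −1, so ξ = 231.7/1 = 231.7 lbmol/h.
Outlet amounts (n = n₀ + ν ξ):
  P: 315.2 − 1(231.7) = 83.52
  Q: 2745 − 3(231.7) = 2050
  R: 0 + 2(231.7) = 463.3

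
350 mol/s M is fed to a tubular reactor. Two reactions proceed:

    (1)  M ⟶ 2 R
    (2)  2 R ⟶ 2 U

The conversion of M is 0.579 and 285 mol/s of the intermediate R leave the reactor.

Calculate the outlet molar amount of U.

120 mol/s

Conversion of M: M consumed = 1ξ₁ = 0.579 × 350 → ξ₁ = 202.6 mol/s.
R balance: n_R = 0 + 2ξ₁ − 2ξ₂ = 285 → ξ₂ = (2·202.6 − 285)/2 = 60.15 mol/s.
Outlet amounts (n = n₀ + Σ ν·ξ):
  M: 350 − 1(202.6) = 147.4
  R: 0 + 2(202.6) − 2(60.15) = 285
  U: 0 + 2(60.15) = 120.3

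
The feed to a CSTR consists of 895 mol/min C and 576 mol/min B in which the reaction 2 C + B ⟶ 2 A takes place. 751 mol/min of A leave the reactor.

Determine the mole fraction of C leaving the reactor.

For A: n = n₀ + 2ξ → 751 = 0 + 2ξ, giving ξ = 375.5 mol/min.
Outlet amounts (n = n₀ + ν ξ):
  C: 895 − 2(375.5) = 144
  B: 576 − 1(375.5) = 200.5
  A: 0 + 2(375.5) = 751
Total out = 1096 mol/min; y_C = 144 / 1096 = 0.1314.

0.131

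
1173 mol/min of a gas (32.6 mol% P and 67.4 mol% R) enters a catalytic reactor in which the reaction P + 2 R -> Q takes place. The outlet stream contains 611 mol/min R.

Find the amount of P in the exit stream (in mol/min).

293 mol/min

For R: n = n₀ − 2ξ → 611 = 790.6 − 2ξ, giving ξ = 89.8 mol/min.
Outlet amounts (n = n₀ + ν ξ):
  P: 382.4 − 1(89.8) = 292.6
  R: 790.6 − 2(89.8) = 611
  Q: 0 + 1(89.8) = 89.8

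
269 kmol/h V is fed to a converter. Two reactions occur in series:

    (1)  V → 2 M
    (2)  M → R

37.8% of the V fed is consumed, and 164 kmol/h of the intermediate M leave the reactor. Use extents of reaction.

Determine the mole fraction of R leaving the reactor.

0.106

Conversion of V: V consumed = 1ξ₁ = 0.378 × 269 → ξ₁ = 101.7 kmol/h.
M balance: n_M = 0 + 2ξ₁ − 1ξ₂ = 164 → ξ₂ = (2·101.7 − 164)/1 = 39.36 kmol/h.
Outlet amounts (n = n₀ + Σ ν·ξ):
  V: 269 − 1(101.7) = 167.3
  M: 0 + 2(101.7) − 1(39.36) = 164
  R: 0 + 1(39.36) = 39.36
Total out = 370.7 kmol/h; y_R = 39.36 / 370.7 = 0.1062.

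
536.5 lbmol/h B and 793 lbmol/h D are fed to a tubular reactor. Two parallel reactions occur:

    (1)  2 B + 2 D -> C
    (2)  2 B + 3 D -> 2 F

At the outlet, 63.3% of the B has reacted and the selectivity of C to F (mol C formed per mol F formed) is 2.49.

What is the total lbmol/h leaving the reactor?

Conversion of B: B consumed = 0.633 × 536.5 = 339.6 lbmol/h = 2ξ₁ + 2ξ₂.
Selectivity: 1ξ₁ / (2ξ₂) = 2.49 → ξ₁ = 4.98 ξ₂.
Substitute: (2·4.98 + 2) ξ₂ = 339.6 → ξ₂ = 28.4 lbmol/h, ξ₁ = 141.4 lbmol/h.
Outlet amounts (n = n₀ + Σ ν·ξ):
  B: 536.5 − 2(141.4) − 2(28.4) = 196.9
  D: 793 − 2(141.4) − 3(28.4) = 425
  C: 0 + 1(141.4) = 141.4
  F: 0 + 2(28.4) = 56.79
Total out = 196.9 + 425 + 141.4 + 56.79 = 820.1 lbmol/h.

820 lbmol/h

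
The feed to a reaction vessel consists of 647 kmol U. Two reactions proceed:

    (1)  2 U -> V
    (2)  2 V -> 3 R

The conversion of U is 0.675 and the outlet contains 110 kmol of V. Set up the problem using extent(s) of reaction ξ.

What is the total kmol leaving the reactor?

483 kmol

Conversion of U: U consumed = 2ξ₁ = 0.675 × 647 → ξ₁ = 218.4 kmol.
V balance: n_V = 0 + 1ξ₁ − 2ξ₂ = 110 → ξ₂ = (1·218.4 − 110)/2 = 54.18 kmol.
Outlet amounts (n = n₀ + Σ ν·ξ):
  U: 647 − 2(218.4) = 210.3
  V: 0 + 1(218.4) − 2(54.18) = 110
  R: 0 + 3(54.18) = 162.5
Total out = 210.3 + 110 + 162.5 = 482.8 kmol.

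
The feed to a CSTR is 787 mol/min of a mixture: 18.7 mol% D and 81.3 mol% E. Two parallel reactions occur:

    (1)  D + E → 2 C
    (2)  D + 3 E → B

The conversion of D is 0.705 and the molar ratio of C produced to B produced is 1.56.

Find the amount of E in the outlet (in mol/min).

Conversion of D: D consumed = 0.705 × 147.2 = 103.8 mol/min = 1ξ₁ + 1ξ₂.
Selectivity: 2ξ₁ / (1ξ₂) = 1.56 → ξ₁ = 0.78 ξ₂.
Substitute: (1·0.78 + 1) ξ₂ = 103.8 → ξ₂ = 58.29 mol/min, ξ₁ = 45.47 mol/min.
Outlet amounts (n = n₀ + Σ ν·ξ):
  D: 147.2 − 1(45.47) − 1(58.29) = 43.41
  E: 639.8 − 1(45.47) − 3(58.29) = 419.5
  C: 0 + 2(45.47) = 90.93
  B: 0 + 1(58.29) = 58.29

419 mol/min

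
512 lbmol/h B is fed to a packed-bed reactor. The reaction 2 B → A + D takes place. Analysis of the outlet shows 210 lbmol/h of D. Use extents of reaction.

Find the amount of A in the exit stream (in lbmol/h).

210 lbmol/h

For D: n = n₀ + 1ξ → 210 = 0 + 1ξ, giving ξ = 210 lbmol/h.
Outlet amounts (n = n₀ + ν ξ):
  B: 512 − 2(210) = 92
  A: 0 + 1(210) = 210
  D: 0 + 1(210) = 210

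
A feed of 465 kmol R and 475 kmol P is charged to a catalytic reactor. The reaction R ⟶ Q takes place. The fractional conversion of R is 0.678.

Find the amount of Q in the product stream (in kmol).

R reacted = 0.678 × 465 = 315.3 kmol; ν_R = −1, so ξ = 315.3/1 = 315.3 kmol.
Outlet amounts (n = n₀ + ν ξ):
  R: 465 − 1(315.3) = 149.7
  Q: 0 + 1(315.3) = 315.3
  P: 475 (inert)

315 kmol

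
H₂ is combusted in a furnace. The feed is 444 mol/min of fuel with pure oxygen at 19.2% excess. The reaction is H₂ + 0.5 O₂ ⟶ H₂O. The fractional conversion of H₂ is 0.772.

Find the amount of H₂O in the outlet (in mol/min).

Stoichiometric O₂ = 0.5 × 444 = 222 mol/min; O₂ fed = 222 × 1.192 = 264.6 mol/min.
Fuel reacted = 0.772 × 444 → ξ = 342.8 mol/min.
Outlet (n = n₀ + ν ξ):
  H₂: 444 − 1(342.8) = 101.2
  O₂: 264.6 − 0.5(342.8) = 93.24
  H₂O: 0 + 1(342.8) = 342.8

343 mol/min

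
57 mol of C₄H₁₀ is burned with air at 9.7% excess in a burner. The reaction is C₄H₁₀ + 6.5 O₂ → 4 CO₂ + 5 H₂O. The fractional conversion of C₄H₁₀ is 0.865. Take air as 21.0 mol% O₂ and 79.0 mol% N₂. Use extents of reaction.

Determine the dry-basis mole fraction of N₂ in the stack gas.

0.84

Stoichiometric O₂ = 6.5 × 57 = 370.5 mol; O₂ fed = 370.5 × 1.097 = 406.4 mol.
N₂ fed = 406.4 × 79/21 = 1529 mol.
Fuel reacted = 0.865 × 57 → ξ = 49.3 mol.
Outlet (n = n₀ + ν ξ):
  C₄H₁₀: 57 − 1(49.3) = 7.695
  O₂: 406.4 − 6.5(49.3) = 85.96
  N₂: 1529 (inert)
  CO₂: 0 + 4(49.3) = 197.2
  H₂O: 0 + 5(49.3) = 246.5
Dry total = 1820 mol; y_N₂ (dry) = 1529 / 1820 = 0.8402.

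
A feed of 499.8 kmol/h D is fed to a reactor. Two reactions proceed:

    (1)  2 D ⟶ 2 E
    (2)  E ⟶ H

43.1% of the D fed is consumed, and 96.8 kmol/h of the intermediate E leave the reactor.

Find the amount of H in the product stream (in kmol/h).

119 kmol/h

Conversion of D: D consumed = 2ξ₁ = 0.431 × 499.8 → ξ₁ = 107.7 kmol/h.
E balance: n_E = 0 + 2ξ₁ − 1ξ₂ = 96.8 → ξ₂ = (2·107.7 − 96.8)/1 = 118.6 kmol/h.
Outlet amounts (n = n₀ + Σ ν·ξ):
  D: 499.8 − 2(107.7) = 284.4
  E: 0 + 2(107.7) − 1(118.6) = 96.8
  H: 0 + 1(118.6) = 118.6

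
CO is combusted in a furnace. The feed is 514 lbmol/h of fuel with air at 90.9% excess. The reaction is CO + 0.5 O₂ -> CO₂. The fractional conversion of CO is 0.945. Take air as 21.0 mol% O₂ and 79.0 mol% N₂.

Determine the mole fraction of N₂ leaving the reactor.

0.708

Stoichiometric O₂ = 0.5 × 514 = 257 lbmol/h; O₂ fed = 257 × 1.909 = 490.6 lbmol/h.
N₂ fed = 490.6 × 79/21 = 1846 lbmol/h.
Fuel reacted = 0.945 × 514 → ξ = 485.7 lbmol/h.
Outlet (n = n₀ + ν ξ):
  CO: 514 − 1(485.7) = 28.27
  O₂: 490.6 − 0.5(485.7) = 247.7
  N₂: 1846 (inert)
  CO₂: 0 + 1(485.7) = 485.7
Total out = 2607 lbmol/h; y_N₂ = 1846 / 2607 = 0.7079.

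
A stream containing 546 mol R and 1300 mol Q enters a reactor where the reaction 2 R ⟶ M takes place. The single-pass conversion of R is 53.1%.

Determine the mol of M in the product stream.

145 mol

R reacted = 0.531 × 546 = 289.9 mol; ν_R = −2, so ξ = 289.9/2 = 145 mol.
Outlet amounts (n = n₀ + ν ξ):
  R: 546 − 2(145) = 256.1
  M: 0 + 1(145) = 145
  Q: 1300 (inert)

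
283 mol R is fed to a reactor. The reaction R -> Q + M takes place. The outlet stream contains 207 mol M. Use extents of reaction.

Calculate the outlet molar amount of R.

76 mol

For M: n = n₀ + 1ξ → 207 = 0 + 1ξ, giving ξ = 207 mol.
Outlet amounts (n = n₀ + ν ξ):
  R: 283 − 1(207) = 76
  Q: 0 + 1(207) = 207
  M: 0 + 1(207) = 207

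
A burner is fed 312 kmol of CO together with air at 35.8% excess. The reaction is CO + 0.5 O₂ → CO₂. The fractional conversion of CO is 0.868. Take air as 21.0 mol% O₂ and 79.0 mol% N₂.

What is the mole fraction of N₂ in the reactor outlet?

0.672

Stoichiometric O₂ = 0.5 × 312 = 156 kmol; O₂ fed = 156 × 1.358 = 211.8 kmol.
N₂ fed = 211.8 × 79/21 = 797 kmol.
Fuel reacted = 0.868 × 312 → ξ = 270.8 kmol.
Outlet (n = n₀ + ν ξ):
  CO: 312 − 1(270.8) = 41.18
  O₂: 211.8 − 0.5(270.8) = 76.44
  N₂: 797 (inert)
  CO₂: 0 + 1(270.8) = 270.8
Total out = 1185 kmol; y_N₂ = 797 / 1185 = 0.6723.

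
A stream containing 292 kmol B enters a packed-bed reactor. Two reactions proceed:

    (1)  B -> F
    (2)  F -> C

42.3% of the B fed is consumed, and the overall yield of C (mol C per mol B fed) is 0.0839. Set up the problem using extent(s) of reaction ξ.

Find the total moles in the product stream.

292 kmol

Conversion of B: B consumed = 1ξ₁ = 0.423 × 292 → ξ₁ = 123.5 kmol.
Yield of C: 1ξ₂ / 292 = 0.0839 → ξ₂ = 24.5 kmol.
Outlet amounts (n = n₀ + Σ ν·ξ):
  B: 292 − 1(123.5) = 168.5
  F: 0 + 1(123.5) − 1(24.5) = 99.02
  C: 0 + 1(24.5) = 24.5
Total out = 168.5 + 99.02 + 24.5 = 292 kmol.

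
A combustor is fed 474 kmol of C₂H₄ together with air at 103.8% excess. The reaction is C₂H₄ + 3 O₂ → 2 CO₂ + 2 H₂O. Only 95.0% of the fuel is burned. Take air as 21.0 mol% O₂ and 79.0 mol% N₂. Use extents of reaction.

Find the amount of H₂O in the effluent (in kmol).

Stoichiometric O₂ = 3 × 474 = 1422 kmol; O₂ fed = 1422 × 2.038 = 2898 kmol.
N₂ fed = 2898 × 79/21 = 10900 kmol.
Fuel reacted = 0.95 × 474 → ξ = 450.3 kmol.
Outlet (n = n₀ + ν ξ):
  C₂H₄: 474 − 1(450.3) = 23.7
  O₂: 2898 − 3(450.3) = 1547
  N₂: 10900 (inert)
  CO₂: 0 + 2(450.3) = 900.6
  H₂O: 0 + 2(450.3) = 900.6

901 kmol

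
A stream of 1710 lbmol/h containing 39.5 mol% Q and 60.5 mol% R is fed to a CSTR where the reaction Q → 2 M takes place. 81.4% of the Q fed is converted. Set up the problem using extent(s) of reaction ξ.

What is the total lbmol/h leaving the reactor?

2260 lbmol/h

Q reacted = 0.814 × 675.5 = 549.8 lbmol/h; ν_Q = −1, so ξ = 549.8/1 = 549.8 lbmol/h.
Outlet amounts (n = n₀ + ν ξ):
  Q: 675.5 − 1(549.8) = 125.6
  M: 0 + 2(549.8) = 1100
  R: 1035 (inert)
Total out = 125.6 + 1100 + 1035 = 2260 lbmol/h.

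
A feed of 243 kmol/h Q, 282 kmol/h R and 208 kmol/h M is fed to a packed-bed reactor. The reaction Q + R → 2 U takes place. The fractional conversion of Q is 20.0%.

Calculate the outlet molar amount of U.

Q reacted = 0.2 × 243 = 48.6 kmol/h; ν_Q = −1, so ξ = 48.6/1 = 48.6 kmol/h.
Outlet amounts (n = n₀ + ν ξ):
  Q: 243 − 1(48.6) = 194.4
  R: 282 − 1(48.6) = 233.4
  U: 0 + 2(48.6) = 97.2
  M: 208 (inert)

97.2 kmol/h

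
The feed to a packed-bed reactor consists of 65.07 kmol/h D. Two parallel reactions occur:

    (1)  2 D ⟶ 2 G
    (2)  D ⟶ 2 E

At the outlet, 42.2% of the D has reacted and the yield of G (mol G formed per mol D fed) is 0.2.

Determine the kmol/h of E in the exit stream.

28.9 kmol/h

Yield of G: 2ξ₁ / 65.07 = 0.2 → ξ₁ = 6.507 kmol/h.
Conversion of D: 2ξ₁ + 1ξ₂ = 0.422 × 65.07 = 27.46 → ξ₂ = 14.45 kmol/h.
Outlet amounts (n = n₀ + Σ ν·ξ):
  D: 65.07 − 2(6.507) − 1(14.45) = 37.61
  G: 0 + 2(6.507) = 13.01
  E: 0 + 2(14.45) = 28.89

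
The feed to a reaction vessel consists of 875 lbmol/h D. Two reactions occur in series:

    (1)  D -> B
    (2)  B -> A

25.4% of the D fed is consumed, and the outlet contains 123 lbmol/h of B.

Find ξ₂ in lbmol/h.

ξ₂ = 99.2 lbmol/h

Conversion of D: D consumed = 1ξ₁ = 0.254 × 875 → ξ₁ = 222.2 lbmol/h.
B balance: n_B = 0 + 1ξ₁ − 1ξ₂ = 123 → ξ₂ = (1·222.2 − 123)/1 = 99.25 lbmol/h.
Outlet amounts (n = n₀ + Σ ν·ξ):
  D: 875 − 1(222.2) = 652.8
  B: 0 + 1(222.2) − 1(99.25) = 123
  A: 0 + 1(99.25) = 99.25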